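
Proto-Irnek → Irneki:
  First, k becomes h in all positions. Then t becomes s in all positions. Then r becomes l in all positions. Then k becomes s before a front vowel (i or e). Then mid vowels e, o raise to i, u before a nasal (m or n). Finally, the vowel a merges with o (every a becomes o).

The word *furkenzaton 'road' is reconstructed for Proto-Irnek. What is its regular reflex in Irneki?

Irneki: *furkenzaton > furhenzaton > furhenzason > fulhenzason > fulhinzasun > fulhinzosun  (by unconditioned shift, unconditioned shift, unconditioned shift, pre-nasal raising, vowel merger)

fulhinzosun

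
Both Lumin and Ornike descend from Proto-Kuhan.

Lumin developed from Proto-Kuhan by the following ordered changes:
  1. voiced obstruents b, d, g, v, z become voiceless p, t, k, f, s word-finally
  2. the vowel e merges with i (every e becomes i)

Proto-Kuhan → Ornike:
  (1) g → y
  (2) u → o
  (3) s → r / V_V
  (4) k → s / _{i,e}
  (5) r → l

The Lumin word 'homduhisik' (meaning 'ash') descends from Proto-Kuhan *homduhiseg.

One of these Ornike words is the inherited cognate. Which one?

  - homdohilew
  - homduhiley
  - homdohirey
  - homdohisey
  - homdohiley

Ornike: *homduhiseg > homduhisey > homdohisey > homdohirey > homdohiley  (by unconditioned shift, vowel merger, rhotacism, unconditioned shift)
The other candidates each miss or misapply at least one Ornike change.

homdohiley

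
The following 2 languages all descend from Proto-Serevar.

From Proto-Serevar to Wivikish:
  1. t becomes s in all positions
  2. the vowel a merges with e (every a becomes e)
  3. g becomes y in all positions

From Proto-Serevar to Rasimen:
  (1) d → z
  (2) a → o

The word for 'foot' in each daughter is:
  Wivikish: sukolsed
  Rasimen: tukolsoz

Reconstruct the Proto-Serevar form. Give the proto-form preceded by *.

*tukolsad

Position 8: Wivikish has d, Rasimen has z. Wivikish preserves d here (none of its changes turn any other segment into d), so the proto-segment is *d.
Position 7: Wivikish has e, Rasimen has o. Taking the neighbouring segments as reconstructed: Wivikish e could go back to *a or *e; Rasimen o could go back to *a or *o — the one source consistent with every daughter is *a.
Verify the candidate proto-form against each daughter:
Wivikish: *tukolsad
  tukolsad → sukolsad   [unconditioned shift]
  sukolsad → sukolsed   [vowel merger]
  sukolsed (rule 3 does not apply)
  giving Wivikish sukolsed.
Rasimen: *tukolsad > tukolsaz > tukolsoz  (by unconditioned shift, vowel merger)
Only *tukolsad yields all of Wivikish sukolsed, Rasimen tukolsoz.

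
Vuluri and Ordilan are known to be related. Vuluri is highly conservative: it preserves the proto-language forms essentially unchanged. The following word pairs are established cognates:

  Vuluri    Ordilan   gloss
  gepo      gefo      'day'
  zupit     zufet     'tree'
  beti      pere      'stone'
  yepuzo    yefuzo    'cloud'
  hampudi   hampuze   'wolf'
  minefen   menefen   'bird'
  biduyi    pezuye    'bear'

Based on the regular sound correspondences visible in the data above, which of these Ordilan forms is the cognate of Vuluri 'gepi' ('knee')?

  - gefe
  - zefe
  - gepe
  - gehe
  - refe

gefe

zupit ~ zufet — Vuluri p corresponds to Ordilan f between vowels (before a front vowel).
beti ~ pere, hampudi ~ hampuze — Vuluri i corresponds to Ordilan e word-finally.
Applying these to Vuluri 'gepi':
  gepi → gefi   (p→f between vowels (before a front vowel))
  gefi → gefe   (i→e word-finally)
So the Ordilan cognate is 'gefe'.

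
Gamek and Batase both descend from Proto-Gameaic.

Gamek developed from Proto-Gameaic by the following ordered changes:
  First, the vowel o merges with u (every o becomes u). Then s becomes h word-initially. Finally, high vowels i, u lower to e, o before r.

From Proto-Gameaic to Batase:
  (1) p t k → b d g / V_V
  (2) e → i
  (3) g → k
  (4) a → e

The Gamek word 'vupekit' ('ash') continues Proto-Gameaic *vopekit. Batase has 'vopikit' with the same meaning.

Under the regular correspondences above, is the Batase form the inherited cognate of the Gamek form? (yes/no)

Derive the expected Batase reflex of *vopekit:
Batase: start from *vopekit.
  rule 1 (intervocalic voicing): vopekit → vobegit
  rule 2 (vowel merger): vobegit → vobigit
  rule 3 (unconditioned shift): vobigit → vobikit
  rule 4: no change — vobikit
  ⇒ Batase vobikit
The regular Batase reflex would be 'vobikit', but the attested form is 'vopikit'. The correspondence is irregular, so they are not cognates (the Batase form has a different source).

no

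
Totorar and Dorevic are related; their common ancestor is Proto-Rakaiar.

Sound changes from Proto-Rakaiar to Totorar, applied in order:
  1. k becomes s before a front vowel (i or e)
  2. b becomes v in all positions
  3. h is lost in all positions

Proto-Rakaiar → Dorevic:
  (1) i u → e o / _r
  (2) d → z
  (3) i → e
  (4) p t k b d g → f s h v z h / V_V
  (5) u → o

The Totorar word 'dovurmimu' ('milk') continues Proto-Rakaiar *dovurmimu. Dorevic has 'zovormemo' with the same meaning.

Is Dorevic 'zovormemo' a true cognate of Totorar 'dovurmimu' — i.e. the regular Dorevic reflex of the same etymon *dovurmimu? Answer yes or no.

Derive the expected Dorevic reflex of *dovurmimu:
Dorevic: *dovurmimu
  dovurmimu → dovormimu   [pre-rhotic lowering]
  dovormimu → zovormimu   [unconditioned shift]
  zovormimu → zovormemu   [vowel merger]
  zovormemu (rule 4 does not apply)
  zovormemu → zovormemo   [vowel merger]
  giving Dorevic zovormemo.
Dorevic 'zovormemo' matches the regular reflex exactly, so the pair is cognate.

yes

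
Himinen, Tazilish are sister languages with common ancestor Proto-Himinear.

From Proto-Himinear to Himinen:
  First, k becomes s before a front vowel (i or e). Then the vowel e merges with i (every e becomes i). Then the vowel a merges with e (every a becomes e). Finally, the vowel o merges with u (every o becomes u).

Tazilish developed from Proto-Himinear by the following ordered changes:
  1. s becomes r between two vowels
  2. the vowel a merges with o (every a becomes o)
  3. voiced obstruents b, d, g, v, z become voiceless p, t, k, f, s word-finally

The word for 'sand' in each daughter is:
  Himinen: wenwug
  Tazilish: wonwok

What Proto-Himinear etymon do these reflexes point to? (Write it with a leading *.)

*wanwog

Position 5: Himinen has u, Tazilish has o. Taking the neighbouring segments as reconstructed: Himinen u could go back to *o or *u; Tazilish o could go back to *a or *o — the one source consistent with every daughter is *o.
Position 2: Himinen has e, Tazilish has o. In Himinen, e can only continue *a, so the proto-segment is *a.
Position 6: Himinen has g, Tazilish has k. Himinen preserves g here (none of its changes turn any other segment into g), so the proto-segment is *g.
This points to *wanwog. Verify forward in each daughter:
Himinen: *wanwog
  wanwog (rule 1 does not apply)
  wanwog (rule 2 does not apply)
  wanwog → wenwog   [vowel merger]
  wenwog → wenwug   [vowel merger]
  giving Himinen wenwug.
Tazilish: *wanwog > wonwog > wonwok  (by vowel merger, final devoicing)
No other proto-form is consistent with every reflex, so the reconstruction is *wanwog.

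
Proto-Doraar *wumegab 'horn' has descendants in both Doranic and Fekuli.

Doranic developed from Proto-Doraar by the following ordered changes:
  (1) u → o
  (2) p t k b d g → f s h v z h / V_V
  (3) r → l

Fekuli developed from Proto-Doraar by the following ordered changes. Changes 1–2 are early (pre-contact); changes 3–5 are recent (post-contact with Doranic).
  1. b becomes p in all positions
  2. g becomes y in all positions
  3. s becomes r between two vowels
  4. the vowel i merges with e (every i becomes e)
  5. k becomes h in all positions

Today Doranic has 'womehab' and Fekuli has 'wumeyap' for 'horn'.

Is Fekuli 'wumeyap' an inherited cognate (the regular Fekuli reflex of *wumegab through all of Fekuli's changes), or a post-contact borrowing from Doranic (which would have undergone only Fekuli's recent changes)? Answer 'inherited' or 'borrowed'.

inherited

If inherited, *wumegab would pass through all of Fekuli's changes:
Fekuli: start from *wumegab.
  rule 1 (unconditioned shift): wumegab → wumegap
  rule 2 (unconditioned shift): wumegap → wumeyap
  rule 3: no change — wumeyap
  rule 4: no change — wumeyap
  rule 5: no change — wumeyap
  ⇒ Fekuli wumeyap
If borrowed from Doranic 'womehab' after the early changes, it would undergo only the recent ones:
  rule 3 (rhotacism): no change (womehab)
  rule 4 (vowel merger): no change (womehab)
  rule 5 (unconditioned shift): no change (womehab)
  ⇒ as a loan: womehab
Fekuli 'wumeyap' matches the inherited outcome exactly, so it is an inherited cognate, not a loan.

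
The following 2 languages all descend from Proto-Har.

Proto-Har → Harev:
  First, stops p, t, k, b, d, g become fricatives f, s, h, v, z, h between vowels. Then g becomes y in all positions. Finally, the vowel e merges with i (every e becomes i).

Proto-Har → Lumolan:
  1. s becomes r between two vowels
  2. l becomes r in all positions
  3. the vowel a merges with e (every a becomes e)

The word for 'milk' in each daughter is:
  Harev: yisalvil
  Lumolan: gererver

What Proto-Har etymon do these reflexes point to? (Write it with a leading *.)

Position 7: Harev has i, Lumolan has e. Taking the neighbouring segments as reconstructed: Harev i could go back to *e or *i; Lumolan e could go back to *a or *e — the one source consistent with every daughter is *e.
Position 3: Harev has s, Lumolan has r. Taking the neighbouring segments as reconstructed: Harev s could go back to *t or *s; Lumolan r could go back to *s or *l or *r — the one source consistent with every daughter is *s.
Position 8: Harev has l, Lumolan has r. Harev preserves l here (none of its changes turn any other segment into l), so the proto-segment is *l.
Verify the candidate proto-form against each daughter:
Harev: *gesalvel
  gesalvel (rule 1 does not apply)
  gesalvel → yesalvel   [unconditioned shift]
  yesalvel → yisalvil   [vowel merger]
  giving Harev yisalvil.
Lumolan: start from *gesalvel.
  rule 1 (rhotacism): gesalvel → geralvel
  rule 2 (unconditioned shift): geralvel → gerarver
  rule 3 (vowel merger): gerarver → gererver
  ⇒ Lumolan gererver
No other proto-form is consistent with every reflex, so the reconstruction is *gesalvel.

*gesalvel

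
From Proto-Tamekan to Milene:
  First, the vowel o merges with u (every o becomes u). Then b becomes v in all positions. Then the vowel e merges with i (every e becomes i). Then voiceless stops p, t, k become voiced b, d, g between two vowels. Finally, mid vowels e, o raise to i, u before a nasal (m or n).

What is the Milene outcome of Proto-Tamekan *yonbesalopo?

yunvisalubu

Milene: start from *yonbesalopo.
  rule 1 (vowel merger): yonbesalopo → yunbesalupu
  rule 2 (unconditioned shift): yunbesalupu → yunvesalupu
  rule 3 (vowel merger): yunvesalupu → yunvisalupu
  rule 4 (intervocalic voicing): yunvisalupu → yunvisalubu
  rule 5: no change — yunvisalubu
  ⇒ Milene yunvisalubu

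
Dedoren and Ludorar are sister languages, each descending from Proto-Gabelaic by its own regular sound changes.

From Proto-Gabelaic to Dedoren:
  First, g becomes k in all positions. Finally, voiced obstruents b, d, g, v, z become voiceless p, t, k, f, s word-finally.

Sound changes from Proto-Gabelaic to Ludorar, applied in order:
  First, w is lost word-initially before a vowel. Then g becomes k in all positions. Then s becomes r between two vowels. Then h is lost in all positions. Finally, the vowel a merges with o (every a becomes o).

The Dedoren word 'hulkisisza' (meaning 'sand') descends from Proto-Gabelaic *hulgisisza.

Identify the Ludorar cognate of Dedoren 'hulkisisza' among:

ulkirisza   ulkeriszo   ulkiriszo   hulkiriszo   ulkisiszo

ulkiriszo

Ludorar: *hulgisisza
  hulgisisza (rule 1 does not apply)
  hulgisisza → hulkisisza   [unconditioned shift]
  hulkisisza → hulkirisza   [rhotacism]
  hulkirisza → ulkirisza   [h-loss]
  ulkirisza → ulkiriszo   [vowel merger]
  giving Ludorar ulkiriszo.
The other candidates each miss or misapply at least one Ludorar change.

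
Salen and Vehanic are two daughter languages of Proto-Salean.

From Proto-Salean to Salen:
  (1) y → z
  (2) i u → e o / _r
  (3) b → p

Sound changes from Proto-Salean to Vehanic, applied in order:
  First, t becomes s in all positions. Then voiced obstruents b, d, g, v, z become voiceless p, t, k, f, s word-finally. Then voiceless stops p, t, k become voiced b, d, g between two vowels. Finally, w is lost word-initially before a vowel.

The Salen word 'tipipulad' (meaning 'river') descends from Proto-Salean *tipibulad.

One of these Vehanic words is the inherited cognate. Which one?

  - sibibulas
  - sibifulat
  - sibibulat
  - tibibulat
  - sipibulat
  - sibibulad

sibibulat

Vehanic: start from *tipibulad.
  rule 1 (unconditioned shift): tipibulad → sipibulad
  rule 2 (final devoicing): sipibulad → sipibulat
  rule 3 (intervocalic voicing): sipibulat → sibibulat
  rule 4: no change — sibibulat
  ⇒ Vehanic sibibulat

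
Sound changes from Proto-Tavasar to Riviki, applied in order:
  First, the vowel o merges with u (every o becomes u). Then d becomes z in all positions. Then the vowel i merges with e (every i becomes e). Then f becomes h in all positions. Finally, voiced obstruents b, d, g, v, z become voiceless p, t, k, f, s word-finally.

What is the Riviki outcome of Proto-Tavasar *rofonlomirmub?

Riviki: start from *rofonlomirmub.
  rule 1 (vowel merger): rofonlomirmub → rufunlumirmub
  rule 2: no change — rufunlumirmub
  rule 3 (vowel merger): rufunlumirmub → rufunlumermub
  rule 4 (unconditioned shift): rufunlumermub → ruhunlumermub
  rule 5 (final devoicing): ruhunlumermub → ruhunlumermup
  ⇒ Riviki ruhunlumermup

ruhunlumermup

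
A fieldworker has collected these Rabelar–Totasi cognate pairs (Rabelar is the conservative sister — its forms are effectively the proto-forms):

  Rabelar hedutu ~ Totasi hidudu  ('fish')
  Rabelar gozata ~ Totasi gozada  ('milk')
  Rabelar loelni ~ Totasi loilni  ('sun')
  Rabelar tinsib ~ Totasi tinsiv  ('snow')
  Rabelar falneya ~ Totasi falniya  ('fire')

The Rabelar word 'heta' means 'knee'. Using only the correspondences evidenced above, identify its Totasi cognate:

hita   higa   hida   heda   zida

hida

hedutu ~ hidudu, falneya ~ falniya — Rabelar e corresponds to Totasi i after a consonant, before a consonant other than r, m, n, p, b, f, v.
gozata ~ gozada — Rabelar t corresponds to Totasi d between vowels (before a back vowel).
Applying these to Rabelar 'heta':
  heta → hita   (e→i after a consonant, before a consonant other than r, m, n, p, b, f, v)
  hita → hida   (t→d between vowels (before a back vowel))
So the Totasi cognate is 'hida'.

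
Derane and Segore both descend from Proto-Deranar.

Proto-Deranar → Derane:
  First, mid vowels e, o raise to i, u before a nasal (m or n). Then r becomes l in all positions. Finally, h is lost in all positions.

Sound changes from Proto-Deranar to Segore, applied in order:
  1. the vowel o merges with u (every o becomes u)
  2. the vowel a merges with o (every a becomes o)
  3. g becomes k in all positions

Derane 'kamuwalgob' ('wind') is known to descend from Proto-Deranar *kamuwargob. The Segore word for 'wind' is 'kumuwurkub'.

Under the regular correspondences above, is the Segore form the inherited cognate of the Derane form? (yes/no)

no

Derive the expected Segore reflex of *kamuwargob:
Segore: start from *kamuwargob.
  rule 1 (vowel merger): kamuwargob → kamuwargub
  rule 2 (vowel merger): kamuwargub → komuworgub
  rule 3 (unconditioned shift): komuworgub → komuworkub
  ⇒ Segore komuworkub
The regular Segore reflex would be 'komuworkub', but the attested form is 'kumuwurkub'. The correspondence is irregular, so they are not cognates (the Segore form has a different source).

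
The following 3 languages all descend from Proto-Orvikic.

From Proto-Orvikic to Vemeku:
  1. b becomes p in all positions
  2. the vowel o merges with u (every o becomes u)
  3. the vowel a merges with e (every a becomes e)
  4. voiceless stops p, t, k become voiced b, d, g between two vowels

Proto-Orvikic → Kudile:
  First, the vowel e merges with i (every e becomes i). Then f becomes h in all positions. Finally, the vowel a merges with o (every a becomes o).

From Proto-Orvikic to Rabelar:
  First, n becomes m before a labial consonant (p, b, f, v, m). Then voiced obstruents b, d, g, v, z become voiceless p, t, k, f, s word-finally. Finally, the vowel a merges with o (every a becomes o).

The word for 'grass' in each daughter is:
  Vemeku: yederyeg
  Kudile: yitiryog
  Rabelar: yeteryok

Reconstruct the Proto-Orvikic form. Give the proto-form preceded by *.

*yeteryag

Position 7: Vemeku has e, Kudile has o, Rabelar has o. Taking the neighbouring segments as reconstructed: Vemeku e could go back to *a or *e; Kudile o could go back to *a or *o; Rabelar o could go back to *a or *o — the one source consistent with every daughter is *a.
Position 2: Vemeku has e, Kudile has i, Rabelar has e. Rabelar preserves e here (none of its changes turn any other segment into e), so the proto-segment is *e.
Continuing position by position gives *yeteryag; check it forward:
Vemeku: *yeteryag > yeteryeg > yederyeg  (by vowel merger, intervocalic voicing)
Kudile: start from *yeteryag.
  rule 1 (vowel merger): yeteryag → yitiryag
  rule 2: no change — yitiryag
  rule 3 (vowel merger): yitiryag → yitiryog
  ⇒ Kudile yitiryog
Rabelar: start from *yeteryag.
  rule 1: no change — yeteryag
  rule 2 (final devoicing): yeteryag → yeteryak
  rule 3 (vowel merger): yeteryak → yeteryok
  ⇒ Rabelar yeteryok
No other proto-form is consistent with every reflex, so the reconstruction is *yeteryag.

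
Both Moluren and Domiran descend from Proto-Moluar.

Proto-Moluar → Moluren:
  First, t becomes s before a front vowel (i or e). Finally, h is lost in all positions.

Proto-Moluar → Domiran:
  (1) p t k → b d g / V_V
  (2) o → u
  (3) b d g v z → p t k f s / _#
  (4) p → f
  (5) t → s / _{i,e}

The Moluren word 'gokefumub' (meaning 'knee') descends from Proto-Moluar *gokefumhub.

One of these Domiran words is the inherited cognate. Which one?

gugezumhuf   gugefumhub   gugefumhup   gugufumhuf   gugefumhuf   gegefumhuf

Domiran: *gokefumhub > gogefumhub > gugefumhub > gugefumhup > gugefumhuf  (by intervocalic voicing, vowel merger, final devoicing, unconditioned shift)
Among the options, 'gugefumhuf' alone shows every Domiran change applied in order.

gugefumhuf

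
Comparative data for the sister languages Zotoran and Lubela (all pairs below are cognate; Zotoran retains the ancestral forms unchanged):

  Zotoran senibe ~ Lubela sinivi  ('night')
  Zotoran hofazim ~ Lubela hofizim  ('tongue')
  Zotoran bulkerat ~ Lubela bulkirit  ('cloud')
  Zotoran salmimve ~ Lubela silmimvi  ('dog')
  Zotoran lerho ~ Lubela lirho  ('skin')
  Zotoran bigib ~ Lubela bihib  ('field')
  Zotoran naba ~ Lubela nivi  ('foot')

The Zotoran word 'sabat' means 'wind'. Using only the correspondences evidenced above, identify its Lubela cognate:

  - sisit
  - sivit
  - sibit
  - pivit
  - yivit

sivit

naba ~ nivi — Zotoran a corresponds to Lubela i after a consonant, before a labial obstruent.
naba ~ nivi — Zotoran b corresponds to Lubela v between vowels (before a back vowel).
hofazim ~ hofizim, bulkerat ~ bulkirit — Zotoran a corresponds to Lubela i after a consonant, before a consonant other than r, m, n, p, b, f, v.
Applying these to Zotoran 'sabat':
  sabat → sibat   (a→i after a consonant, before a labial obstruent)
  sibat → sivat   (b→v between vowels (before a back vowel))
  sivat → sivit   (a→i after a consonant, before a consonant other than r, m, n, p, b, f, v)
So the Lubela cognate is 'sivit'.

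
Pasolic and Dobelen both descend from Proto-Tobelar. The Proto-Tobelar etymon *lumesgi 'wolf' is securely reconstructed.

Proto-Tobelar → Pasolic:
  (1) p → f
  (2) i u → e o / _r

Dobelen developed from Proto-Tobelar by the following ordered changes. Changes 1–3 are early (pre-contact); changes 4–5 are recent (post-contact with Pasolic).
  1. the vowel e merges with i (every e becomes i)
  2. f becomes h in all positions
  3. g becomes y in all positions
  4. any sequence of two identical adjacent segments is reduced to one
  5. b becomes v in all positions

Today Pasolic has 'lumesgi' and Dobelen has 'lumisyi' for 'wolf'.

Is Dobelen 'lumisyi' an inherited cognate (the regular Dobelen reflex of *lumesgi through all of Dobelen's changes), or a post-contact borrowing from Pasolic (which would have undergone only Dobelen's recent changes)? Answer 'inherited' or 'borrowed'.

If inherited, *lumesgi would pass through all of Dobelen's changes:
Dobelen: start from *lumesgi.
  rule 1 (vowel merger): lumesgi → lumisgi
  rule 2: no change — lumisgi
  rule 3 (unconditioned shift): lumisgi → lumisyi
  rule 4: no change — lumisyi
  rule 5: no change — lumisyi
  ⇒ Dobelen lumisyi
If borrowed from Pasolic 'lumesgi' after the early changes, it would undergo only the recent ones:
  rule 4 (degemination): no change (lumesgi)
  rule 5 (unconditioned shift): no change (lumesgi)
  ⇒ as a loan: lumesgi
Dobelen 'lumisyi' matches the inherited outcome exactly, so it is an inherited cognate, not a loan.

inherited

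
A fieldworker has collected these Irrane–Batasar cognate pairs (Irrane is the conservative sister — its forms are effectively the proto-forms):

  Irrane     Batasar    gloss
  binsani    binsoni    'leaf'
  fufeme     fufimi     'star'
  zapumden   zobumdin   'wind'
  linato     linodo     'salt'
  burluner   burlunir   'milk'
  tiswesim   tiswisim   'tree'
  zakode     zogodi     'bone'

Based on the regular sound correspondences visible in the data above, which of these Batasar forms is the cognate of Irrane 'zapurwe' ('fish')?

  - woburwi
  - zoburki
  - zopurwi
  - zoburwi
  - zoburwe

zapumden ~ zobumdin — Irrane a corresponds to Batasar o after a consonant, before a labial obstruent.
zapumden ~ zobumdin — Irrane p corresponds to Batasar b between vowels (before a back vowel).
fufeme ~ fufimi, zakode ~ zogodi — Irrane e corresponds to Batasar i word-finally.
Applying these to Irrane 'zapurwe':
  zapurwe → zopurwe   (a→o after a consonant, before a labial obstruent)
  zopurwe → zoburwe   (p→b between vowels (before a back vowel))
  zoburwe → zoburwi   (e→i word-finally)
So the Batasar cognate is 'zoburwi'.

zoburwi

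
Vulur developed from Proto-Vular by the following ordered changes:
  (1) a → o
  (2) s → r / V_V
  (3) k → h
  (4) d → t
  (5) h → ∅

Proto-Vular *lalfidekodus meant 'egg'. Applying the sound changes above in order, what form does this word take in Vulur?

Vulur: *lalfidekodus
  lalfidekodus → lolfidekodus   [vowel merger]
  lolfidekodus (rule 2 does not apply)
  lolfidekodus → lolfidehodus   [unconditioned shift]
  lolfidehodus → lolfitehotus   [unconditioned shift]
  lolfitehotus → lolfiteotus   [h-loss]
  giving Vulur lolfiteotus.

lolfiteotus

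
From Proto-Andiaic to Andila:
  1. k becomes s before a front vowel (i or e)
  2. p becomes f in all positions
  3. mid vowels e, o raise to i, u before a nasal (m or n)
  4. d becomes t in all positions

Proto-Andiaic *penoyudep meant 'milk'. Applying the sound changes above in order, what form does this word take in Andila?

Andila: *penoyudep
  penoyudep (rule 1 does not apply)
  penoyudep → fenoyudef   [unconditioned shift]
  fenoyudef → finoyudef   [pre-nasal raising]
  finoyudef → finoyutef   [unconditioned shift]
  giving Andila finoyutef.

finoyutef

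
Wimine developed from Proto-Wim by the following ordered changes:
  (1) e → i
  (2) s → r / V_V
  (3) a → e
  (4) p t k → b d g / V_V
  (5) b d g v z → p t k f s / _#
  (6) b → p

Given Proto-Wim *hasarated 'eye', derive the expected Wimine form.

Wimine: start from *hasarated.
  rule 1 (vowel merger): hasarated → hasaratid
  rule 2 (rhotacism): hasaratid → hararatid
  rule 3 (vowel merger): hararatid → hereretid
  rule 4 (intervocalic voicing): hereretid → hereredid
  rule 5 (final devoicing): hereredid → hereredit
  rule 6: no change — hereredit
  ⇒ Wimine hereredit

hereredit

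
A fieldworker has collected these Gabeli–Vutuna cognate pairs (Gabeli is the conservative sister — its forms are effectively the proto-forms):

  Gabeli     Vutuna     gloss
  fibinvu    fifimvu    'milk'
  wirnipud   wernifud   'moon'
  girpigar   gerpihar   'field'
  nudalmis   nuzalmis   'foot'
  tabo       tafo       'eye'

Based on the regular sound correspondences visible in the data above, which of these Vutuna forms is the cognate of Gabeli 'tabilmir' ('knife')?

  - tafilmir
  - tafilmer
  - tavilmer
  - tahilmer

tafilmer

fibinvu ~ fifimvu — Gabeli b corresponds to Vutuna f between vowels (before a front vowel).
wirnipud ~ wernifud, girpigar ~ gerpihar — Gabeli i corresponds to Vutuna e after a consonant, before r.
Applying these to Gabeli 'tabilmir':
  tabilmir → tafilmir   (b→f between vowels (before a front vowel))
  tafilmir → tafilmer   (i→e after a consonant, before r)
So the Vutuna cognate is 'tafilmer'.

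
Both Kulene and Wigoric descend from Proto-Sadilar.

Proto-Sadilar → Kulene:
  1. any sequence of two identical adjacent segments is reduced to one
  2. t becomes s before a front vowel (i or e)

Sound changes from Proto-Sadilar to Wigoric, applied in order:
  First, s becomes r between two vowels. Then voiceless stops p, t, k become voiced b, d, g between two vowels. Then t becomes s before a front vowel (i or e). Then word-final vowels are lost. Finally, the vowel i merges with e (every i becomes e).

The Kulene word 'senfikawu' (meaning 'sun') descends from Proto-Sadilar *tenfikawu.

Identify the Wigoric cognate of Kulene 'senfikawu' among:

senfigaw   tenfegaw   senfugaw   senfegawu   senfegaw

senfegaw

Wigoric: *tenfikawu > tenfigawu > senfigawu > senfigaw > senfegaw  (by intervocalic voicing, palatalisation, apocope, vowel merger)
Among the options, 'senfegaw' alone shows every Wigoric change applied in order.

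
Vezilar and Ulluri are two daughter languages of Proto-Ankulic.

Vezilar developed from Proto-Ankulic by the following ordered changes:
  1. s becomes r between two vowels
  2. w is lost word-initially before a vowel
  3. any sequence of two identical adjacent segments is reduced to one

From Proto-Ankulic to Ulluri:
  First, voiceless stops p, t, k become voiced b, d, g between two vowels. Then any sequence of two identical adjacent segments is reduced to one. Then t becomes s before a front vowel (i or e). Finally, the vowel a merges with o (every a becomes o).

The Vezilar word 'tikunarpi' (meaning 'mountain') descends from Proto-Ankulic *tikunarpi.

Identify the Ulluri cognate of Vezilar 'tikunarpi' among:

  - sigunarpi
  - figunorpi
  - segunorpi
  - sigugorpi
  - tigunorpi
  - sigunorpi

Ulluri: *tikunarpi
  tikunarpi → tigunarpi   [intervocalic voicing]
  tigunarpi (rule 2 does not apply)
  tigunarpi → sigunarpi   [palatalisation]
  sigunarpi → sigunorpi   [vowel merger]
  giving Ulluri sigunorpi.

sigunorpi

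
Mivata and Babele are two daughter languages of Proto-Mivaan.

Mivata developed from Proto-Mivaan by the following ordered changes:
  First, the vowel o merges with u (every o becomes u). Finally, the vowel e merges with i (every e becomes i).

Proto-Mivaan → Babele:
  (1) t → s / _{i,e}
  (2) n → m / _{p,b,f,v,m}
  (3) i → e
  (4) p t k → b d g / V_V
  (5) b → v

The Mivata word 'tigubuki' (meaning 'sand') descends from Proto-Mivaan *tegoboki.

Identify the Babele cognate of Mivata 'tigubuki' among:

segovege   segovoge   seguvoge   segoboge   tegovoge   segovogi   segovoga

Babele: *tegoboki > segoboki > segoboke > segoboge > segovoge  (by palatalisation, vowel merger, intervocalic voicing, unconditioned shift)
Among the options, 'segovoge' alone shows every Babele change applied in order.

segovoge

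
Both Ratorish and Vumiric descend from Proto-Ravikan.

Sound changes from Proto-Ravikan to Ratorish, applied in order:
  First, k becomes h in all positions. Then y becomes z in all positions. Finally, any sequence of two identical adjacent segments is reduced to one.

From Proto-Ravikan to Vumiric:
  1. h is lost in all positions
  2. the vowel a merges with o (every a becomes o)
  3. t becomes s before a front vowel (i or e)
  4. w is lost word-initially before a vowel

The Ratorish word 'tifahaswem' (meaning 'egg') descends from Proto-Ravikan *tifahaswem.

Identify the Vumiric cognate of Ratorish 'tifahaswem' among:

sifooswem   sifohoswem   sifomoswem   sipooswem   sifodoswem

sifooswem

Vumiric: *tifahaswem > tifaaswem > tifooswem > sifooswem  (by h-loss, vowel merger, palatalisation)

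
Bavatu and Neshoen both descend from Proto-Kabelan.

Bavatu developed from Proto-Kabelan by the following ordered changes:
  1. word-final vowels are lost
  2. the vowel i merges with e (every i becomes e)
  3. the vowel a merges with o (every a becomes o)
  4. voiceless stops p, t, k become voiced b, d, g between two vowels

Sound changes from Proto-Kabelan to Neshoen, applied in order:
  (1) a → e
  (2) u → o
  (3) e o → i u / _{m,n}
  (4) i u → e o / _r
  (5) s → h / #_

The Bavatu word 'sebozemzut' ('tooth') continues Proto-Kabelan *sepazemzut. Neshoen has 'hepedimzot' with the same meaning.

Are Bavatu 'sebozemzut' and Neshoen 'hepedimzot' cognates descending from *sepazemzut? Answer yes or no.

no

Derive the expected Neshoen reflex of *sepazemzut:
Neshoen: start from *sepazemzut.
  rule 1 (vowel merger): sepazemzut → sepezemzut
  rule 2 (vowel merger): sepezemzut → sepezemzot
  rule 3 (pre-nasal raising): sepezemzot → sepezimzot
  rule 4: no change — sepezimzot
  rule 5 (debuccalisation): sepezimzot → hepezimzot
  ⇒ Neshoen hepezimzot
The regular Neshoen reflex would be 'hepezimzot', but the attested form is 'hepedimzot'. The correspondence is irregular, so they are not cognates (the Neshoen form has a different source).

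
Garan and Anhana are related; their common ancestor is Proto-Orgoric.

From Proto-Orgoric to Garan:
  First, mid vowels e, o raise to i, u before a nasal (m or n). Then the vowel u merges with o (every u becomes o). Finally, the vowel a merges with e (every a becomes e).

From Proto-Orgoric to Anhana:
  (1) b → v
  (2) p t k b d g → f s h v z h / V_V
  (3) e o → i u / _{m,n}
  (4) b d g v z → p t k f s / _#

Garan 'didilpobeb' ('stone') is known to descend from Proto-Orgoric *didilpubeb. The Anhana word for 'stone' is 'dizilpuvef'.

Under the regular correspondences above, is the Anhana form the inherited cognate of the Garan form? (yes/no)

Derive the expected Anhana reflex of *didilpubeb:
Anhana: *didilpubeb > didilpuvev > dizilpuvev > dizilpuvef  (by unconditioned shift, intervocalic lenition, final devoicing)
Anhana 'dizilpuvef' matches the regular reflex exactly, so the pair is cognate.

yes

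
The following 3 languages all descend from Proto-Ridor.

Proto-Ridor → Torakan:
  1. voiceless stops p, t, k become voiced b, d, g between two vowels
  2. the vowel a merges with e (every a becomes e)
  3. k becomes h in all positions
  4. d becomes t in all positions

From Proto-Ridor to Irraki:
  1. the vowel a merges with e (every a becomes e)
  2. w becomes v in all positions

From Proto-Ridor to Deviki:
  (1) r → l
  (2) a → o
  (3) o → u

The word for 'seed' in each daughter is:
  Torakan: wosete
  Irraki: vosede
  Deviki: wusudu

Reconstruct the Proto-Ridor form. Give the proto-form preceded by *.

Position 2: Torakan has o, Irraki has o, Deviki has u. Torakan preserves o here (none of its changes turn any other segment into o), so the proto-segment is *o.
Position 1: Torakan has w, Irraki has v, Deviki has w. Torakan preserves w here (none of its changes turn any other segment into w), so the proto-segment is *w.
Verify the candidate proto-form against each daughter:
Torakan: *wosada
  wosada (rule 1 does not apply)
  wosada → wosede   [vowel merger]
  wosede (rule 3 does not apply)
  wosede → wosete   [unconditioned shift]
  giving Torakan wosete.
Irraki: start from *wosada.
  rule 1 (vowel merger): wosada → wosede
  rule 2 (unconditioned shift): wosede → vosede
  ⇒ Irraki vosede
Deviki: *wosada > wosodo > wusudu  (by vowel merger, vowel merger)
No other proto-form is consistent with every reflex, so the reconstruction is *wosada.

*wosada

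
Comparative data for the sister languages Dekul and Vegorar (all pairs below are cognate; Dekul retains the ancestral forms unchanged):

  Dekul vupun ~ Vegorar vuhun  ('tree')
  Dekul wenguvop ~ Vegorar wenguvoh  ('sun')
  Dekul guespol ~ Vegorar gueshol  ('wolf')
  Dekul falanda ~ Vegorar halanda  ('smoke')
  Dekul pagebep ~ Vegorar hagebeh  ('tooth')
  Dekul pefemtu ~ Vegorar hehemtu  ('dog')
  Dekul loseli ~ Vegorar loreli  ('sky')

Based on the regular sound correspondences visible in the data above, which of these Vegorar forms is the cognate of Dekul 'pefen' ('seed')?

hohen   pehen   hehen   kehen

hehen

pefemtu ~ hehemtu — Dekul p corresponds to Vegorar h word-initially before a front vowel.
pefemtu ~ hehemtu — Dekul f corresponds to Vegorar h between vowels (before a front vowel).
Applying these to Dekul 'pefen':
  pefen → hefen   (p→h word-initially before a front vowel)
  hefen → hehen   (f→h between vowels (before a front vowel))
So the Vegorar cognate is 'hehen'.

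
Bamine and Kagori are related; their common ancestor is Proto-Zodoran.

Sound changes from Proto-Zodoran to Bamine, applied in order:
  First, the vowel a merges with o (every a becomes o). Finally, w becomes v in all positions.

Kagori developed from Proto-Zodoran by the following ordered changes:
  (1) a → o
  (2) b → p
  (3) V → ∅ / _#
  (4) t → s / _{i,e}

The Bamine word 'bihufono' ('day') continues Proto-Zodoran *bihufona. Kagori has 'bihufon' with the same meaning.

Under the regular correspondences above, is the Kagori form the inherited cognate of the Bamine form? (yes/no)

no

Derive the expected Kagori reflex of *bihufona:
Kagori: start from *bihufona.
  rule 1 (vowel merger): bihufona → bihufono
  rule 2 (unconditioned shift): bihufono → pihufono
  rule 3 (apocope): pihufono → pihufon
  rule 4: no change — pihufon
  ⇒ Kagori pihufon
The regular Kagori reflex would be 'pihufon', but the attested form is 'bihufon'. The correspondence is irregular, so they are not cognates (the Kagori form has a different source).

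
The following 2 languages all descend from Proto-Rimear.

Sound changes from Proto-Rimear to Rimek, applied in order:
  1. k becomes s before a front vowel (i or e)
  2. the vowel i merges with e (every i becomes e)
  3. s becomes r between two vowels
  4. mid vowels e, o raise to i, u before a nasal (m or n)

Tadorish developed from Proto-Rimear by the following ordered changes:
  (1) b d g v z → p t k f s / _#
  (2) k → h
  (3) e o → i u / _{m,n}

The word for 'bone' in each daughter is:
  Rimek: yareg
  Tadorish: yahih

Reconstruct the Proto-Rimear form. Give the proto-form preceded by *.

Position 4: Rimek has e, Tadorish has i. Taking the neighbouring segments as reconstructed: Rimek e could go back to *e or *i; Tadorish i can only go back to *i — the one source consistent with every daughter is *i.
Position 3: Rimek has r, Tadorish has h. Taking the neighbouring segments as reconstructed: Rimek r could go back to *k or *s or *r; Tadorish h could go back to *k or *h — the one source consistent with every daughter is *k.
Position 5: Rimek has g, Tadorish has h. Rimek preserves g here (none of its changes turn any other segment into g), so the proto-segment is *g.
Verify the candidate proto-form against each daughter:
Rimek: start from *yakig.
  rule 1 (palatalisation): yakig → yasig
  rule 2 (vowel merger): yasig → yaseg
  rule 3 (rhotacism): yaseg → yareg
  rule 4: no change — yareg
  ⇒ Rimek yareg
Tadorish: *yakig
  yakig → yakik   [final devoicing]
  yakik → yahih   [unconditioned shift]
  yahih (rule 3 does not apply)
  giving Tadorish yahih.
No other proto-form is consistent with every reflex, so the reconstruction is *yakig.

*yakig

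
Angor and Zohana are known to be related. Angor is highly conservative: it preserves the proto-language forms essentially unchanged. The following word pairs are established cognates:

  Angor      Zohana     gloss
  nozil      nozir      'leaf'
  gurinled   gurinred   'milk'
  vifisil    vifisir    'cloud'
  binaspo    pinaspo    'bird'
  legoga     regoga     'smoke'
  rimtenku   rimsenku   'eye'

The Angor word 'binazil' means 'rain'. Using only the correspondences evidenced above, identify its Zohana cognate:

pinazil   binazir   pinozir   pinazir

binaspo ~ pinaspo — Angor b corresponds to Zohana p word-initially before a front vowel.
nozil ~ nozir, vifisil ~ vifisir — Angor l corresponds to Zohana r word-finally.
Applying these to Angor 'binazil':
  binazil → pinazil   (b→p word-initially before a front vowel)
  pinazil → pinazir   (l→r word-finally)
So the Zohana cognate is 'pinazir'.

pinazir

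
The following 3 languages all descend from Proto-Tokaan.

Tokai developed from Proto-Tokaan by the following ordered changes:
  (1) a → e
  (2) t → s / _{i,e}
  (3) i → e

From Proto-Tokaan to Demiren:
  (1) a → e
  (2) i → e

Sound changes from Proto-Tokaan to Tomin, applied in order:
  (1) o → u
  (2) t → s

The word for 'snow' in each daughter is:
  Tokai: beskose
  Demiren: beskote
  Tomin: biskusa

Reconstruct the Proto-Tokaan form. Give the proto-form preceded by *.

*biskota

Position 7: Tokai has e, Demiren has e, Tomin has a. Tomin preserves a here (none of its changes turn any other segment into a), so the proto-segment is *a.
Position 6: Tokai has s, Demiren has t, Tomin has s. Demiren preserves t here (none of its changes turn any other segment into t), so the proto-segment is *t.
Verify the candidate proto-form against each daughter:
Tokai: *biskota
  biskota → biskote   [vowel merger]
  biskote → biskose   [palatalisation]
  biskose → beskose   [vowel merger]
  giving Tokai beskose.
Demiren: *biskota > biskote > beskote  (by vowel merger, vowel merger)
Tomin: start from *biskota.
  rule 1 (vowel merger): biskota → biskuta
  rule 2 (unconditioned shift): biskuta → biskusa
  ⇒ Tomin biskusa
Only *biskota yields all of Tokai beskose, Demiren beskote, Tomin biskusa.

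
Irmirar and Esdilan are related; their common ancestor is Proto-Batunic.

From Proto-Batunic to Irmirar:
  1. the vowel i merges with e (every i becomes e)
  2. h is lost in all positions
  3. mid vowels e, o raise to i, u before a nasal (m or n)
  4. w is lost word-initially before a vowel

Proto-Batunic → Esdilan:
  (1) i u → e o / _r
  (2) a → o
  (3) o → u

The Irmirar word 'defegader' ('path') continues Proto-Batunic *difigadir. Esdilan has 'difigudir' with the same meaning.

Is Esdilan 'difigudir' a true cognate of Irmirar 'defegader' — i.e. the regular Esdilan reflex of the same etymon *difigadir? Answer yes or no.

Derive the expected Esdilan reflex of *difigadir:
Esdilan: start from *difigadir.
  rule 1 (pre-rhotic lowering): difigadir → difigader
  rule 2 (vowel merger): difigader → difigoder
  rule 3 (vowel merger): difigoder → difiguder
  ⇒ Esdilan difiguder
The regular Esdilan reflex would be 'difiguder', but the attested form is 'difigudir'. The correspondence is irregular, so they are not cognates (the Esdilan form has a different source).

no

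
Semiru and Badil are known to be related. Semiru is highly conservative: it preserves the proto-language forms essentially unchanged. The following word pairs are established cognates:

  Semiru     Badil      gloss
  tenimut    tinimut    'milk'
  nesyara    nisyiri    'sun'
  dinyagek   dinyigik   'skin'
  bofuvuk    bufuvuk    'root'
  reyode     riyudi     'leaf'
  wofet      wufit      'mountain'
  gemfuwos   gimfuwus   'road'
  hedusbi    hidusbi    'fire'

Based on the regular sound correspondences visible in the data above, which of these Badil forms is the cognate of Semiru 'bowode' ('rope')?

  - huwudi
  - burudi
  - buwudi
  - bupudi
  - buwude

buwudi

reyode ~ riyudi, gemfuwos ~ gimfuwus — Semiru o corresponds to Badil u after a consonant, before a consonant other than r, m, n, p, b, f, v.
reyode ~ riyudi — Semiru e corresponds to Badil i word-finally.
Applying these to Semiru 'bowode':
  bowode → buwode   (o→u after a consonant, before a consonant other than r, m, n, p, b, f, v)
  buwode → buwude   (o→u after a consonant, before a consonant other than r, m, n, p, b, f, v)
  buwude → buwudi   (e→i word-finally)
So the Badil cognate is 'buwudi'.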